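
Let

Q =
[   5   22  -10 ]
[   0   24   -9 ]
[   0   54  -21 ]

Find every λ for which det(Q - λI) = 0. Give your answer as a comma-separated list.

-3, 5, 6

Compute the characteristic polynomial p(λ) = det(λI - Q).
Expanding along the first row, p(λ) = λ^3 - 8λ^2 - 3λ + 90.
Since p(-3) = 0, λ = -3 is a root.
Factor out (λ + 3): p(λ) = (λ + 3)·(λ^2 - 11λ + 30).
The quadratic factors as (λ - 5)·(λ - 6).
Eigenvalues: -3, 5, 6.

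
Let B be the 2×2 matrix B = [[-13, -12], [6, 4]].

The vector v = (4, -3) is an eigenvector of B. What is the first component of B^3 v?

First find the eigenvalue: Bv = (-16, 12) = -4·(4, -3), so λ = -4.
Then B^3 v = λ^3·v = (-4)^3·(4, -3) = -64·(4, -3) = (-256, 192).

-256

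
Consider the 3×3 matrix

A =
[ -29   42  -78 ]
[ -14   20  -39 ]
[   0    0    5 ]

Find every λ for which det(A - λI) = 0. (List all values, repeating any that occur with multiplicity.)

The characteristic polynomial is p(λ) = det(λI - A).
Expanding the 3×3 determinant: p(λ) = λ^3 + 4λ^2 - 37λ - 40.
Rational-root test: λ = -1 gives p(-1) = 0.
Dividing by (λ + 1) leaves λ^2 + 3λ - 40.
The quadratic factors as (λ + 8)·(λ - 5).
Eigenvalues: -8, -1, 5.

-8, -1, 5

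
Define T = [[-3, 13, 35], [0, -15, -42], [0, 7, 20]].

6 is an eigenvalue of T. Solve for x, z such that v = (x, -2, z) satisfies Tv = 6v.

1, 1

We need (T - 6I)v = 0.
T - 6I = [[-9, 13, 35], [0, -21, -42], [0, 7, 14]].
Row 1: (-9)·x + (13)·-2 + (35)·z = 0
Row 2: (0)·x + (-21)·-2 + (-42)·z = 0
Row 3: (0)·x + (7)·-2 + (14)·z = 0
Solving gives x = 1, z = 1.
Check: T·(1, -2, 1) = (6, -12, 6) = 6·(1, -2, 1).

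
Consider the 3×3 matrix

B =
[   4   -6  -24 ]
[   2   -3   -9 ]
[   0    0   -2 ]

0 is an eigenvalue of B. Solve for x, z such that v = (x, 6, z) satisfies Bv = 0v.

We need (B)v = 0.
B = [[4, -6, -24], [2, -3, -9], [0, 0, -2]].
Row 1: (4)·x + (-6)·6 + (-24)·z = 0
Row 2: (2)·x + (-3)·6 + (-9)·z = 0
Row 3: (0)·x + (0)·6 + (-2)·z = 0
Solving gives x = 9, z = 0.
Check: B·(9, 6, 0) = (0, 0, 0) = 0·(9, 6, 0).

9, 0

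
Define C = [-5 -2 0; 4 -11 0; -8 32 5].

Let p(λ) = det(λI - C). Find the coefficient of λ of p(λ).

-17

p(λ) = λ^3 + 11λ^2 - 17λ - 315.
The coefficient of λ is -17.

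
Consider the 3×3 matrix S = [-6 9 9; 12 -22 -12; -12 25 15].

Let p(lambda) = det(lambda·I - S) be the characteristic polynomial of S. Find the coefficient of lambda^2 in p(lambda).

The coefficient of lambda^2 of det(lambda·I - S) is −trace(S).
trace(S) = (-6) + (-22) + (15) = -13, so the coefficient is 13.

13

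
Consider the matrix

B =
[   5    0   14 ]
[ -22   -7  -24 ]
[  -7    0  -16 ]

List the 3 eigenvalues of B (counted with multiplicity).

Compute the characteristic polynomial p(lambda) = det(lambda·I - B).
Expanding along the first row, p(lambda) = lambda^3 + 18·lambda^2 + 95·lambda + 126.
Rational-root test: lambda = -2 gives p(-2) = 0.
Dividing by (lambda + 2) leaves lambda^2 + 16·lambda + 63.
The quadratic factors as (lambda + 9)·(lambda + 7).
Eigenvalues: -9, -7, -2.

-9, -7, -2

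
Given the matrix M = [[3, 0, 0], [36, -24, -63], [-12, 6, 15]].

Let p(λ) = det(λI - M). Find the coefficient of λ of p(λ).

-9

p(λ) = λ^3 + 6λ^2 - 9λ - 54.
The coefficient of λ is -9.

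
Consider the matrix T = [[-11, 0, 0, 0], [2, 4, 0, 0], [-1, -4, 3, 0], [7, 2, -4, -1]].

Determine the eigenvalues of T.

-11, -1, 3, 4

T is lower triangular, so its eigenvalues are the diagonal entries.
Diagonal: -11, 4, 3, -1.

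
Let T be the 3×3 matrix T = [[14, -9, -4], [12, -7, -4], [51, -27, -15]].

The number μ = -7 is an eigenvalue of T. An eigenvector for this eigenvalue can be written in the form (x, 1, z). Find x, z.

1, 3

We need (T + 7I)v = 0.
T + 7I = [[21, -9, -4], [12, 0, -4], [51, -27, -8]].
Row 1: (21)·x + (-9)·1 + (-4)·z = 0
Row 2: (12)·x + (0)·1 + (-4)·z = 0
Row 3: (51)·x + (-27)·1 + (-8)·z = 0
Solving gives x = 1, z = 3.
Check: T·(1, 1, 3) = (-7, -7, -21) = -7·(1, 1, 3).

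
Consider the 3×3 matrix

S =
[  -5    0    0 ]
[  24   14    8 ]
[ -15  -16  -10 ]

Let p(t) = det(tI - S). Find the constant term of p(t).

p(t) = t^3 + t^2 - 32t - 60.
The constant term is -60.

-60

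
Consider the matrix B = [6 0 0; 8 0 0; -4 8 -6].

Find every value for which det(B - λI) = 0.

-6, 0, 6

B is lower triangular, so its eigenvalues are the diagonal entries.
Diagonal: 6, 0, -6.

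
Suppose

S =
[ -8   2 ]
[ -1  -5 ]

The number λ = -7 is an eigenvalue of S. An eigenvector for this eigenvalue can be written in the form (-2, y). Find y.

-1

We need (S + 7I)v = 0.
S + 7I = [[-1, 2], [-1, 2]].
Row 1: (-1)·-2 + (2)·y = 0
Row 2: (-1)·-2 + (2)·y = 0
Solving gives y = -1.
Check: S·(-2, -1) = (14, 7) = -7·(-2, -1).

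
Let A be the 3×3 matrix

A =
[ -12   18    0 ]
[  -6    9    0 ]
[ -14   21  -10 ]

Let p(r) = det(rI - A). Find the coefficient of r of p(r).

30

p(r) = r^3 + 13r^2 + 30r.
The coefficient of r is 30.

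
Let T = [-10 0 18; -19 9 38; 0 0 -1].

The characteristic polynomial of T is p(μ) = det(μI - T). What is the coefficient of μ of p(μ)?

-89

p(μ) = μ^3 + 2μ^2 - 89μ - 90.
The coefficient of μ is -89.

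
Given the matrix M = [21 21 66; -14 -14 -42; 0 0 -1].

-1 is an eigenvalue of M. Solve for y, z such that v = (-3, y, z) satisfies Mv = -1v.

0, 1

We need (M + 1I)v = 0.
M + 1I = [[22, 21, 66], [-14, -13, -42], [0, 0, 0]].
Row 1: (22)·-3 + (21)·y + (66)·z = 0
Row 2: (-14)·-3 + (-13)·y + (-42)·z = 0
Row 3: (0)·-3 + (0)·y + (0)·z = 0
Solving gives y = 0, z = 1.
Check: M·(-3, 0, 1) = (3, 0, -1) = -1·(-3, 0, 1).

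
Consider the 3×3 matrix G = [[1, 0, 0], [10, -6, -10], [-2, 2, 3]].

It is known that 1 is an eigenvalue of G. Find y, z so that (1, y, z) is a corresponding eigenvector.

0, 1

We need (G - 1I)v = 0.
G - 1I = [[0, 0, 0], [10, -7, -10], [-2, 2, 2]].
Row 1: (0)·1 + (0)·y + (0)·z = 0
Row 2: (10)·1 + (-7)·y + (-10)·z = 0
Row 3: (-2)·1 + (2)·y + (2)·z = 0
Solving gives y = 0, z = 1.
Check: G·(1, 0, 1) = (1, 0, 1) = 1·(1, 0, 1).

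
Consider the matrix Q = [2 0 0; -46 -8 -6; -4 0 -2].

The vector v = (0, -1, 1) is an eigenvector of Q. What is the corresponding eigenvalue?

-2

Compute Qv: Q·(0, -1, 1) = (0, 2, -2).
Since Qv = λv, compare component 2: 2 = λ·-1, so λ = -2.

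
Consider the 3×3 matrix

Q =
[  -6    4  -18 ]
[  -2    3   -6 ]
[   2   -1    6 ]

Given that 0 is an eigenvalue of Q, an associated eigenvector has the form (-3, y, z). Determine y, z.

0, 1

We need (Q)v = 0.
Q = [[-6, 4, -18], [-2, 3, -6], [2, -1, 6]].
Row 1: (-6)·-3 + (4)·y + (-18)·z = 0
Row 2: (-2)·-3 + (3)·y + (-6)·z = 0
Row 3: (2)·-3 + (-1)·y + (6)·z = 0
Solving gives y = 0, z = 1.
Check: Q·(-3, 0, 1) = (0, 0, 0) = 0·(-3, 0, 1).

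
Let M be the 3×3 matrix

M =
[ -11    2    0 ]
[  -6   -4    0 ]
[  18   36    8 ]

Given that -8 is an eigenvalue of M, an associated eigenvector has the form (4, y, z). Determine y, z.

We need (M + 8I)v = 0.
M + 8I = [[-3, 2, 0], [-6, 4, 0], [18, 36, 16]].
Row 1: (-3)·4 + (2)·y + (0)·z = 0
Row 2: (-6)·4 + (4)·y + (0)·z = 0
Row 3: (18)·4 + (36)·y + (16)·z = 0
Solving gives y = 6, z = -18.
Check: M·(4, 6, -18) = (-32, -48, 144) = -8·(4, 6, -18).

6, -18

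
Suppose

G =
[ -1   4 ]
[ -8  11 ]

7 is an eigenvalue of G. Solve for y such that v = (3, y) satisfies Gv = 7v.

6

We need (G - 7I)v = 0.
G - 7I = [[-8, 4], [-8, 4]].
Row 1: (-8)·3 + (4)·y = 0
Row 2: (-8)·3 + (4)·y = 0
Solving gives y = 6.
Check: G·(3, 6) = (21, 42) = 7·(3, 6).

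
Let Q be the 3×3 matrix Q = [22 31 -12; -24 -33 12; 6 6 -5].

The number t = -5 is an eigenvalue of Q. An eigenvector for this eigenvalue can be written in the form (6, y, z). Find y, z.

-6, -2

We need (Q + 5I)v = 0.
Q + 5I = [[27, 31, -12], [-24, -28, 12], [6, 6, 0]].
Row 1: (27)·6 + (31)·y + (-12)·z = 0
Row 2: (-24)·6 + (-28)·y + (12)·z = 0
Row 3: (6)·6 + (6)·y + (0)·z = 0
Solving gives y = -6, z = -2.
Check: Q·(6, -6, -2) = (-30, 30, 10) = -5·(6, -6, -2).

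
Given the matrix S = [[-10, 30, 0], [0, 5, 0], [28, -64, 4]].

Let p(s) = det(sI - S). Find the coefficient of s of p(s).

-70

p(s) = s^3 + s^2 - 70s + 200.
The coefficient of s is -70.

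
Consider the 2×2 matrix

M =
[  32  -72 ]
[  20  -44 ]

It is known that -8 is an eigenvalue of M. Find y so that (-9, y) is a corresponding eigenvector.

We need (M + 8I)v = 0.
M + 8I = [[40, -72], [20, -36]].
Row 1: (40)·-9 + (-72)·y = 0
Row 2: (20)·-9 + (-36)·y = 0
Solving gives y = -5.
Check: M·(-9, -5) = (72, 40) = -8·(-9, -5).

-5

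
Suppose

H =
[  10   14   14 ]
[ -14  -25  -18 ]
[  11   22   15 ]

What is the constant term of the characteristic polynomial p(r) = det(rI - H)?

84

p(0) = det(0·I − H) = det(−H) = (−1)^3·det(H).
det(H) = -84, so p(0) = 84.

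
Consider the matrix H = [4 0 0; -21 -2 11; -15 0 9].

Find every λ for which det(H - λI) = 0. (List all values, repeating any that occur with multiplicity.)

Set up det(λI - H) = 0.
Expanding the 3×3 determinant: p(λ) = λ^3 - 11λ^2 + 10λ + 72.
Since p(4) = 0, λ = 4 is a root.
Factor out (λ - 4): p(λ) = (λ - 4)·(λ^2 - 7λ - 18).
The quadratic factors as (λ + 2)·(λ - 9).
Eigenvalues: -2, 4, 9.

-2, 4, 9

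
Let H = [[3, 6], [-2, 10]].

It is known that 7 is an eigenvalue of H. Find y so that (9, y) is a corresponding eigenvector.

6

We need (H - 7I)v = 0.
H - 7I = [[-4, 6], [-2, 3]].
Row 1: (-4)·9 + (6)·y = 0
Row 2: (-2)·9 + (3)·y = 0
Solving gives y = 6.
Check: H·(9, 6) = (63, 42) = 7·(9, 6).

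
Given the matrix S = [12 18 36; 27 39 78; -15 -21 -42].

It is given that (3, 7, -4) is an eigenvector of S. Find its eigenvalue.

6

Compute Sv: S·(3, 7, -4) = (18, 42, -24).
Since Sv = λv, compare component 1: 18 = λ·3, so λ = 6.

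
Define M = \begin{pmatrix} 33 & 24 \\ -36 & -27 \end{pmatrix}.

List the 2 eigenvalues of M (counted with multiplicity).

det(M - μI) = (33 - μ)(-27 - μ) - (24)·(-36) = μ^2 - 6μ - 27.
This factors as (μ + 3)·(μ - 9) = 0.
Eigenvalues: -3, 9.

-3, 9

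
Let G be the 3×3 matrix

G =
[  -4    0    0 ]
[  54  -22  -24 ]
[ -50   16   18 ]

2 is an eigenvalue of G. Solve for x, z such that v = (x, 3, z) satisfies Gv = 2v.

0, -3

We need (G - 2I)v = 0.
G - 2I = [[-6, 0, 0], [54, -24, -24], [-50, 16, 16]].
Row 1: (-6)·x + (0)·3 + (0)·z = 0
Row 2: (54)·x + (-24)·3 + (-24)·z = 0
Row 3: (-50)·x + (16)·3 + (16)·z = 0
Solving gives x = 0, z = -3.
Check: G·(0, 3, -3) = (0, 6, -6) = 2·(0, 3, -3).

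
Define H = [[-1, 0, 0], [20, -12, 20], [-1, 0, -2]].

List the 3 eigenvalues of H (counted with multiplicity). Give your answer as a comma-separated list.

-12, -2, -1

Compute the characteristic polynomial p(t) = det(tI - H).
Expanding along the first row, p(t) = t^3 + 15t^2 + 38t + 24.
Rational-root test: t = -1 gives p(-1) = 0.
Factor out (t + 1): p(t) = (t + 1)·(t^2 + 14t + 24).
The quadratic factors as (t + 12)·(t + 2).
Eigenvalues: -12, -2, -1.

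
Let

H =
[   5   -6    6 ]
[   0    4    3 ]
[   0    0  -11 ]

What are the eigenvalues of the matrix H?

H is upper triangular, so its eigenvalues are the diagonal entries.
Diagonal: 5, 4, -11.

-11, 4, 5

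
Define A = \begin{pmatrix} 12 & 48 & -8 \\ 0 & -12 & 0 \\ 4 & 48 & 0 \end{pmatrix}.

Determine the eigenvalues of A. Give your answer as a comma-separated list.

Compute the characteristic polynomial p(lambda) = det(lambda·I - A).
Cofactor expansion gives p(lambda) = lambda^3 - 112·lambda + 384.
Rational-root test: lambda = 4 gives p(4) = 0.
Dividing by (lambda - 4) leaves lambda^2 + 4·lambda - 96.
The quadratic factors as (lambda + 12)·(lambda - 8).
Eigenvalues: -12, 4, 8.

-12, 4, 8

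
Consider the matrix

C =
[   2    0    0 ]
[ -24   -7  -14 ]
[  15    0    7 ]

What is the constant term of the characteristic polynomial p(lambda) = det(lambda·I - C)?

p(0) = det(0·I − C) = det(−C) = (−1)^3·det(C).
det(C) = -98, so p(0) = 98.

98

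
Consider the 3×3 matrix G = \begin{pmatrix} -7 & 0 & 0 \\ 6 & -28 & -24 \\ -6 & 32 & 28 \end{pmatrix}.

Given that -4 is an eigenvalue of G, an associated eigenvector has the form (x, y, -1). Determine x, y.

0, 1

We need (G + 4I)v = 0.
G + 4I = [[-3, 0, 0], [6, -24, -24], [-6, 32, 32]].
Row 1: (-3)·x + (0)·y + (0)·-1 = 0
Row 2: (6)·x + (-24)·y + (-24)·-1 = 0
Row 3: (-6)·x + (32)·y + (32)·-1 = 0
Solving gives x = 0, y = 1.
Check: G·(0, 1, -1) = (0, -4, 4) = -4·(0, 1, -1).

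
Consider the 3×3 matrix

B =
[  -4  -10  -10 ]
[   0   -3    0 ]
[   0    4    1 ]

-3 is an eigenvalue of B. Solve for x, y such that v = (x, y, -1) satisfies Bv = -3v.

0, 1

We need (B + 3I)v = 0.
B + 3I = [[-1, -10, -10], [0, 0, 0], [0, 4, 4]].
Row 1: (-1)·x + (-10)·y + (-10)·-1 = 0
Row 2: (0)·x + (0)·y + (0)·-1 = 0
Row 3: (0)·x + (4)·y + (4)·-1 = 0
Solving gives x = 0, y = 1.
Check: B·(0, 1, -1) = (0, -3, 3) = -3·(0, 1, -1).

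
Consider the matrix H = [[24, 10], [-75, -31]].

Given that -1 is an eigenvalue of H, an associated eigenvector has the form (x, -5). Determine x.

2

We need (H + 1I)v = 0.
H + 1I = [[25, 10], [-75, -30]].
Row 1: (25)·x + (10)·-5 = 0
Row 2: (-75)·x + (-30)·-5 = 0
Solving gives x = 2.
Check: H·(2, -5) = (-2, 5) = -1·(2, -5).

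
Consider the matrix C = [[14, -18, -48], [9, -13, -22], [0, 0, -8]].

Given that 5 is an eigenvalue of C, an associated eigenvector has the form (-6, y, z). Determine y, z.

We need (C - 5I)v = 0.
C - 5I = [[9, -18, -48], [9, -18, -22], [0, 0, -13]].
Row 1: (9)·-6 + (-18)·y + (-48)·z = 0
Row 2: (9)·-6 + (-18)·y + (-22)·z = 0
Row 3: (0)·-6 + (0)·y + (-13)·z = 0
Solving gives y = -3, z = 0.
Check: C·(-6, -3, 0) = (-30, -15, 0) = 5·(-6, -3, 0).

-3, 0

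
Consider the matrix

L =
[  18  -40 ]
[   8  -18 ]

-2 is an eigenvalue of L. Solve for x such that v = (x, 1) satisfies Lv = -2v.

We need (L + 2I)v = 0.
L + 2I = [[20, -40], [8, -16]].
Row 1: (20)·x + (-40)·1 = 0
Row 2: (8)·x + (-16)·1 = 0
Solving gives x = 2.
Check: L·(2, 1) = (-4, -2) = -2·(2, 1).

2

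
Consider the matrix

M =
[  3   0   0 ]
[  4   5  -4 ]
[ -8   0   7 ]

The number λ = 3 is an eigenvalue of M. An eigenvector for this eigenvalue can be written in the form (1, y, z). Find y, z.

2, 2

We need (M - 3I)v = 0.
M - 3I = [[0, 0, 0], [4, 2, -4], [-8, 0, 4]].
Row 1: (0)·1 + (0)·y + (0)·z = 0
Row 2: (4)·1 + (2)·y + (-4)·z = 0
Row 3: (-8)·1 + (0)·y + (4)·z = 0
Solving gives y = 2, z = 2.
Check: M·(1, 2, 2) = (3, 6, 6) = 3·(1, 2, 2).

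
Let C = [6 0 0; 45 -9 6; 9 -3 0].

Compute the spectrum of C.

Set up det(lambda·I - C) = 0.
Expanding along the first row, p(lambda) = lambda^3 + 3·lambda^2 - 36·lambda - 108.
Rational-root test: lambda = -6 gives p(-6) = 0.
Factor out (lambda + 6): p(lambda) = (lambda + 6)·(lambda^2 - 3·lambda - 18).
The quadratic factors as (lambda + 3)·(lambda - 6).
Eigenvalues: -6, -3, 6.

-6, -3, 6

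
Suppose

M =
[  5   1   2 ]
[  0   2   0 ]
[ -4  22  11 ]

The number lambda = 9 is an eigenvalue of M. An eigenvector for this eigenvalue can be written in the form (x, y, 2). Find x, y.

We need (M - 9I)v = 0.
M - 9I = [[-4, 1, 2], [0, -7, 0], [-4, 22, 2]].
Row 1: (-4)·x + (1)·y + (2)·2 = 0
Row 2: (0)·x + (-7)·y + (0)·2 = 0
Row 3: (-4)·x + (22)·y + (2)·2 = 0
Solving gives x = 1, y = 0.
Check: M·(1, 0, 2) = (9, 0, 18) = 9·(1, 0, 2).

1, 0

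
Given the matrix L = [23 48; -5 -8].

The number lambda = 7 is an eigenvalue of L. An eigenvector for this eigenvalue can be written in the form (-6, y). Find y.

We need (L - 7I)v = 0.
L - 7I = [[16, 48], [-5, -15]].
Row 1: (16)·-6 + (48)·y = 0
Row 2: (-5)·-6 + (-15)·y = 0
Solving gives y = 2.
Check: L·(-6, 2) = (-42, 14) = 7·(-6, 2).

2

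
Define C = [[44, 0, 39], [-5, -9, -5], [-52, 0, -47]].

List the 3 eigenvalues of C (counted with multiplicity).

-9, -8, 5

Compute the characteristic polynomial p(μ) = det(μI - C).
Cofactor expansion gives p(μ) = μ^3 + 12μ^2 - 13μ - 360.
Rational-root test: μ = -8 gives p(-8) = 0.
Dividing by (μ + 8) leaves μ^2 + 4μ - 45.
The quadratic factors as (μ + 9)·(μ - 5).
Eigenvalues: -9, -8, 5.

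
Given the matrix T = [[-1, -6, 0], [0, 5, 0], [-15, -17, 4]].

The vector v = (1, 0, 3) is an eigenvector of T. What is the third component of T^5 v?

-3

First find the eigenvalue: Tv = (-1, 0, -3) = -1·(1, 0, 3), so λ = -1.
Then T^5 v = λ^5·v = (-1)^5·(1, 0, 3) = -1·(1, 0, 3) = (-1, 0, -3).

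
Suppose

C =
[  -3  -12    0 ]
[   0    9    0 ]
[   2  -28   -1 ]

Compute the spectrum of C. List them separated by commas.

-3, -1, 9

Compute the characteristic polynomial p(r) = det(rI - C).
Cofactor expansion gives p(r) = r^3 - 5r^2 - 33r - 27.
Rational-root test: r = -1 gives p(-1) = 0.
Dividing by (r + 1) leaves r^2 - 6r - 27.
The quadratic factors as (r + 3)·(r - 9).
Eigenvalues: -3, -1, 9.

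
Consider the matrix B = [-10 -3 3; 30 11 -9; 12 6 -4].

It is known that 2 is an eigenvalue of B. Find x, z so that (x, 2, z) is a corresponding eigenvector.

0, 2

We need (B - 2I)v = 0.
B - 2I = [[-12, -3, 3], [30, 9, -9], [12, 6, -6]].
Row 1: (-12)·x + (-3)·2 + (3)·z = 0
Row 2: (30)·x + (9)·2 + (-9)·z = 0
Row 3: (12)·x + (6)·2 + (-6)·z = 0
Solving gives x = 0, z = 2.
Check: B·(0, 2, 2) = (0, 4, 4) = 2·(0, 2, 2).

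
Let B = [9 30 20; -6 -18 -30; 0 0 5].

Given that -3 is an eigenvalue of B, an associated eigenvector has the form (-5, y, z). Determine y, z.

2, 0

We need (B + 3I)v = 0.
B + 3I = [[12, 30, 20], [-6, -15, -30], [0, 0, 8]].
Row 1: (12)·-5 + (30)·y + (20)·z = 0
Row 2: (-6)·-5 + (-15)·y + (-30)·z = 0
Row 3: (0)·-5 + (0)·y + (8)·z = 0
Solving gives y = 2, z = 0.
Check: B·(-5, 2, 0) = (15, -6, 0) = -3·(-5, 2, 0).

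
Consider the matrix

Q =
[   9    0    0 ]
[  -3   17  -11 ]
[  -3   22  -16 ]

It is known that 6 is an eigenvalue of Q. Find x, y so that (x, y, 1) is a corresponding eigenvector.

We need (Q - 6I)v = 0.
Q - 6I = [[3, 0, 0], [-3, 11, -11], [-3, 22, -22]].
Row 1: (3)·x + (0)·y + (0)·1 = 0
Row 2: (-3)·x + (11)·y + (-11)·1 = 0
Row 3: (-3)·x + (22)·y + (-22)·1 = 0
Solving gives x = 0, y = 1.
Check: Q·(0, 1, 1) = (0, 6, 6) = 6·(0, 1, 1).

0, 1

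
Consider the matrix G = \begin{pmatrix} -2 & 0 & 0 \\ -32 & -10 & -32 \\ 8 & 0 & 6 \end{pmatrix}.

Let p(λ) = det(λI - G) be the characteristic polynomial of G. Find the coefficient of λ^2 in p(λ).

The coefficient of λ^2 of det(λI - G) is −trace(G).
trace(G) = (-2) + (-10) + (6) = -6, so the coefficient is 6.

6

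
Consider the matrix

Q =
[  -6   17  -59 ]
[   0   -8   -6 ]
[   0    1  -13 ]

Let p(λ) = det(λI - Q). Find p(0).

660

p(0) = det(0·I − Q) = det(−Q) = (−1)^3·det(Q).
det(Q) = -660, so p(0) = 660.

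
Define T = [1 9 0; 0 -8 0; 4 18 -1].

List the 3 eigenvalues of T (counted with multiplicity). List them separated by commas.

-8, -1, 1

Compute the characteristic polynomial p(t) = det(tI - T).
Expanding the 3×3 determinant: p(t) = t^3 + 8t^2 - t - 8.
Rational-root test: t = -1 gives p(-1) = 0.
Dividing by (t + 1) leaves t^2 + 7t - 8.
The quadratic factors as (t + 8)·(t - 1).
Eigenvalues: -8, -1, 1.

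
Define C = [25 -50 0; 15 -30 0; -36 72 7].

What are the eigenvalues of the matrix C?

Compute the characteristic polynomial p(μ) = det(μI - C).
Expanding the 3×3 determinant: p(μ) = μ^3 - 2μ^2 - 35μ.
Rational-root test: μ = 7 gives p(7) = 0.
Dividing by (μ - 7) leaves μ^2 + 5μ.
The quadratic factors as (μ + 5)·μ.
Eigenvalues: -5, 0, 7.

-5, 0, 7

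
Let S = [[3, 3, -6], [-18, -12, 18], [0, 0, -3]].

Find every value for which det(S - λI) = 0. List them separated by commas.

-6, -3, -3

Compute the characteristic polynomial p(t) = det(tI - S).
Expanding the 3×3 determinant: p(t) = t^3 + 12t^2 + 45t + 54.
Since p(-6) = 0, t = -6 is a root.
Dividing by (t + 6) leaves t^2 + 6t + 9.
The quadratic factor is (t + 3)^2.
Eigenvalues: -6, -3, -3.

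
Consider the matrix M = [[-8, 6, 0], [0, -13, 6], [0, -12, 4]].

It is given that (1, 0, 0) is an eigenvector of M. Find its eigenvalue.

Compute Mv: M·(1, 0, 0) = (-8, 0, 0).
Since Mv = λv, compare component 1: -8 = λ·1, so λ = -8.

-8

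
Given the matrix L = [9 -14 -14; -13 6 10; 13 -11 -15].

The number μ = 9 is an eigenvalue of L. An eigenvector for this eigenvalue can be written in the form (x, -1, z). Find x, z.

We need (L - 9I)v = 0.
L - 9I = [[0, -14, -14], [-13, -3, 10], [13, -11, -24]].
Row 1: (0)·x + (-14)·-1 + (-14)·z = 0
Row 2: (-13)·x + (-3)·-1 + (10)·z = 0
Row 3: (13)·x + (-11)·-1 + (-24)·z = 0
Solving gives x = 1, z = 1.
Check: L·(1, -1, 1) = (9, -9, 9) = 9·(1, -1, 1).

1, 1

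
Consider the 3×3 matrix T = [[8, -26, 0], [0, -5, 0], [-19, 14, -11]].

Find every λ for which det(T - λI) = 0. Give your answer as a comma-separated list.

-11, -5, 8

Compute the characteristic polynomial p(λ) = det(λI - T).
Cofactor expansion gives p(λ) = λ^3 + 8λ^2 - 73λ - 440.
Rational-root test: λ = -5 gives p(-5) = 0.
Dividing by (λ + 5) leaves λ^2 + 3λ - 88.
The quadratic factors as (λ + 11)·(λ - 8).
Eigenvalues: -11, -5, 8.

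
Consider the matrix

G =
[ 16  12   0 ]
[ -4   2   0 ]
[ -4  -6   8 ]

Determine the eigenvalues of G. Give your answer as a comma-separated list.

8, 8, 10

Set up det(lambda·I - G) = 0.
Expanding along the first row, p(lambda) = lambda^3 - 26·lambda^2 + 224·lambda - 640.
Try lambda = 8: p(8) = 0, so 8 is a root.
Factor out (lambda - 8): p(lambda) = (lambda - 8)·(lambda^2 - 18·lambda + 80).
The quadratic factors as (lambda - 8)·(lambda - 10).
Eigenvalues: 8, 8, 10.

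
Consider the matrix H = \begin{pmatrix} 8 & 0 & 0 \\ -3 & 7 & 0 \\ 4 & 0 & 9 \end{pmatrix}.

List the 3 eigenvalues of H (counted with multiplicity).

7, 8, 9

H is lower triangular, so its eigenvalues are the diagonal entries.
Diagonal: 8, 7, 9.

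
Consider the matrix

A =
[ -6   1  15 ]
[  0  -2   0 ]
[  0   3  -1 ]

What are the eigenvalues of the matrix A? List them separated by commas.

-6, -2, -1

Compute the characteristic polynomial p(t) = det(tI - A).
Expanding the 3×3 determinant: p(t) = t^3 + 9t^2 + 20t + 12.
Since p(-1) = 0, t = -1 is a root.
Factor out (t + 1): p(t) = (t + 1)·(t^2 + 8t + 12).
The quadratic factors as (t + 6)·(t + 2).
Eigenvalues: -6, -2, -1.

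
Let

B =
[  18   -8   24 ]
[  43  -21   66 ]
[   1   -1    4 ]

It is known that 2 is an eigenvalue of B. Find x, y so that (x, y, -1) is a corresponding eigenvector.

We need (B - 2I)v = 0.
B - 2I = [[16, -8, 24], [43, -23, 66], [1, -1, 2]].
Row 1: (16)·x + (-8)·y + (24)·-1 = 0
Row 2: (43)·x + (-23)·y + (66)·-1 = 0
Row 3: (1)·x + (-1)·y + (2)·-1 = 0
Solving gives x = 1, y = -1.
Check: B·(1, -1, -1) = (2, -2, -2) = 2·(1, -1, -1).

1, -1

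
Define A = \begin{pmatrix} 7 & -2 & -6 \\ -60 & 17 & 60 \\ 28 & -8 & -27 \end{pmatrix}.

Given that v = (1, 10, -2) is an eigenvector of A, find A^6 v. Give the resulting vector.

First find the eigenvalue: Av = (-1, -10, 2) = -1·(1, 10, -2), so λ = -1.
Then A^6 v = λ^6·v = (-1)^6·(1, 10, -2) = 1·(1, 10, -2) = (1, 10, -2).

(1, 10, -2)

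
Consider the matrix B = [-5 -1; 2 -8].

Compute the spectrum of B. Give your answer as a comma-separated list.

-7, -6

det(B - λI) = (-5 - λ)(-8 - λ) - (-1)·(2) = λ^2 + 13λ + 42.
This factors as (λ + 7)·(λ + 6) = 0.
Eigenvalues: -7, -6.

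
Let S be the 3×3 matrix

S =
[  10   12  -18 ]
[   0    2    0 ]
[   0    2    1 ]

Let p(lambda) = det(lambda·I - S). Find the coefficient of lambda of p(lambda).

32

p(lambda) = lambda^3 - 13·lambda^2 + 32·lambda - 20.
The coefficient of lambda is 32.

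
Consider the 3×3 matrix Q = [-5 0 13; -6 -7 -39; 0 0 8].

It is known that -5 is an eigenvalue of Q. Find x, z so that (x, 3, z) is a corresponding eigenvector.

-1, 0

We need (Q + 5I)v = 0.
Q + 5I = [[0, 0, 13], [-6, -2, -39], [0, 0, 13]].
Row 1: (0)·x + (0)·3 + (13)·z = 0
Row 2: (-6)·x + (-2)·3 + (-39)·z = 0
Row 3: (0)·x + (0)·3 + (13)·z = 0
Solving gives x = -1, z = 0.
Check: Q·(-1, 3, 0) = (5, -15, 0) = -5·(-1, 3, 0).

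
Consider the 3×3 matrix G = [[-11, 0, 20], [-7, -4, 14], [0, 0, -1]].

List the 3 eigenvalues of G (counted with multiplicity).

-11, -4, -1

Set up det(λI - G) = 0.
Cofactor expansion gives p(λ) = λ^3 + 16λ^2 + 59λ + 44.
Since p(-11) = 0, λ = -11 is a root.
Dividing by (λ + 11) leaves λ^2 + 5λ + 4.
The quadratic factors as (λ + 4)·(λ + 1).
Eigenvalues: -11, -4, -1.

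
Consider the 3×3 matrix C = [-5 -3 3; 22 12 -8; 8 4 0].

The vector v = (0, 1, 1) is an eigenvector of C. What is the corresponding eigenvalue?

4

Compute Cv: C·(0, 1, 1) = (0, 4, 4).
Since Cv = λv, compare component 2: 4 = λ·1, so λ = 4.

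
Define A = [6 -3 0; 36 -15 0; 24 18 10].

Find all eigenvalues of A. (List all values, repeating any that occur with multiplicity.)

Compute the characteristic polynomial p(s) = det(sI - A).
Cofactor expansion gives p(s) = s^3 - s^2 - 72s - 180.
Rational-root test: s = -6 gives p(-6) = 0.
Dividing by (s + 6) leaves s^2 - 7s - 30.
The quadratic factors as (s + 3)·(s - 10).
Eigenvalues: -6, -3, 10.

-6, -3, 10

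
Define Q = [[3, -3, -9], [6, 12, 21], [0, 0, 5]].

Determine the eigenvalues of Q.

Compute the characteristic polynomial p(lambda) = det(lambda·I - Q).
Expanding the 3×3 determinant: p(lambda) = lambda^3 - 20·lambda^2 + 129·lambda - 270.
Since p(5) = 0, lambda = 5 is a root.
Factor out (lambda - 5): p(lambda) = (lambda - 5)·(lambda^2 - 15·lambda + 54).
The quadratic factors as (lambda - 6)·(lambda - 9).
Eigenvalues: 5, 6, 9.

5, 6, 9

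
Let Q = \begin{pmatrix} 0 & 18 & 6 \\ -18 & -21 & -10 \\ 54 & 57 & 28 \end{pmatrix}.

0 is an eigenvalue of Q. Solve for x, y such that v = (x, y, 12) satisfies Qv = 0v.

-2, -4

We need (Q)v = 0.
Q = [[0, 18, 6], [-18, -21, -10], [54, 57, 28]].
Row 1: (0)·x + (18)·y + (6)·12 = 0
Row 2: (-18)·x + (-21)·y + (-10)·12 = 0
Row 3: (54)·x + (57)·y + (28)·12 = 0
Solving gives x = -2, y = -4.
Check: Q·(-2, -4, 12) = (0, 0, 0) = 0·(-2, -4, 12).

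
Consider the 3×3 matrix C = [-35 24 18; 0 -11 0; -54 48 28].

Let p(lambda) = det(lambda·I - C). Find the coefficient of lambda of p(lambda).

69

p(lambda) = lambda^3 + 18·lambda^2 + 69·lambda - 88.
The coefficient of lambda is 69.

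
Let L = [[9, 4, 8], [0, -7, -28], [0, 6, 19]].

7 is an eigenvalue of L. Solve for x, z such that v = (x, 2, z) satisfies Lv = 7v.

0, -1

We need (L - 7I)v = 0.
L - 7I = [[2, 4, 8], [0, -14, -28], [0, 6, 12]].
Row 1: (2)·x + (4)·2 + (8)·z = 0
Row 2: (0)·x + (-14)·2 + (-28)·z = 0
Row 3: (0)·x + (6)·2 + (12)·z = 0
Solving gives x = 0, z = -1.
Check: L·(0, 2, -1) = (0, 14, -7) = 7·(0, 2, -1).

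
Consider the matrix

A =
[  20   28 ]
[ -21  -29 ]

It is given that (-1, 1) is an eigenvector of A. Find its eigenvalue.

-8

Compute Av: A·(-1, 1) = (8, -8).
Since Av = λv, compare component 1: 8 = λ·-1, so λ = -8.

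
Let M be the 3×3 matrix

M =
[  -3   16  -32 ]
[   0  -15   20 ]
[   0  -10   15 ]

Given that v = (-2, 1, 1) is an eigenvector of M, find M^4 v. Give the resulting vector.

First find the eigenvalue: Mv = (-10, 5, 5) = 5·(-2, 1, 1), so λ = 5.
Then M^4 v = λ^4·v = 5^4·(-2, 1, 1) = 625·(-2, 1, 1) = (-1250, 625, 625).

(-1250, 625, 625)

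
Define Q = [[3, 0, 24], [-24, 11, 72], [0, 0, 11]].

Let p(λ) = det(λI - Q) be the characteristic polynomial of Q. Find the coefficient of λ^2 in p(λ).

-25

The coefficient of λ^2 of det(λI - Q) is −trace(Q).
trace(Q) = (3) + (11) + (11) = 25, so the coefficient is -25.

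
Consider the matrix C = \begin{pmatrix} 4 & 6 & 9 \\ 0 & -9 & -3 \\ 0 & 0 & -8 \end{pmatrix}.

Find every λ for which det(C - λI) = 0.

-9, -8, 4

C is upper triangular, so its eigenvalues are the diagonal entries.
Diagonal: 4, -9, -8.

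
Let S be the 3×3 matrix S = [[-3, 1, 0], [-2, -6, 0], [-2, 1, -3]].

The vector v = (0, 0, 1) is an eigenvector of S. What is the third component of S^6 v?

729

First find the eigenvalue: Sv = (0, 0, -3) = -3·(0, 0, 1), so λ = -3.
Then S^6 v = λ^6·v = (-3)^6·(0, 0, 1) = 729·(0, 0, 1) = (0, 0, 729).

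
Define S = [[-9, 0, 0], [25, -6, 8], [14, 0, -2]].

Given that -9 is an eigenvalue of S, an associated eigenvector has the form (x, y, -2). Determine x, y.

We need (S + 9I)v = 0.
S + 9I = [[0, 0, 0], [25, 3, 8], [14, 0, 7]].
Row 1: (0)·x + (0)·y + (0)·-2 = 0
Row 2: (25)·x + (3)·y + (8)·-2 = 0
Row 3: (14)·x + (0)·y + (7)·-2 = 0
Solving gives x = 1, y = -3.
Check: S·(1, -3, -2) = (-9, 27, 18) = -9·(1, -3, -2).

1, -3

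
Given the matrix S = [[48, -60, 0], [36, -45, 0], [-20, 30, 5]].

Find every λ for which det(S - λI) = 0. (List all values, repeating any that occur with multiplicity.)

Set up det(rI - S) = 0.
Expanding the 3×3 determinant: p(r) = r^3 - 8r^2 + 15r.
Try r = 0: p(0) = 0, so 0 is a root.
Dividing by r leaves r^2 - 8r + 15.
The quadratic factors as (r - 3)·(r - 5).
Eigenvalues: 0, 3, 5.

0, 3, 5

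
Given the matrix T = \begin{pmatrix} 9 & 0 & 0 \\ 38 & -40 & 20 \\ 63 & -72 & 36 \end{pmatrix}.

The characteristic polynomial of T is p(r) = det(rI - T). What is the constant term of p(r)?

0

p(r) = r^3 - 5r^2 - 36r.
The constant term is 0.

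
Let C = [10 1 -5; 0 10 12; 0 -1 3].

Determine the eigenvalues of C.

6, 7, 10

The characteristic polynomial is p(t) = det(tI - C).
Cofactor expansion gives p(t) = t^3 - 23t^2 + 172t - 420.
Since p(10) = 0, t = 10 is a root.
Dividing by (t - 10) leaves t^2 - 13t + 42.
The quadratic factors as (t - 6)·(t - 7).
Eigenvalues: 6, 7, 10.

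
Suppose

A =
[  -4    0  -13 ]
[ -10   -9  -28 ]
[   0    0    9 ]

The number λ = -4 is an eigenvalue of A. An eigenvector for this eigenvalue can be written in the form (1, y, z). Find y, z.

We need (A + 4I)v = 0.
A + 4I = [[0, 0, -13], [-10, -5, -28], [0, 0, 13]].
Row 1: (0)·1 + (0)·y + (-13)·z = 0
Row 2: (-10)·1 + (-5)·y + (-28)·z = 0
Row 3: (0)·1 + (0)·y + (13)·z = 0
Solving gives y = -2, z = 0.
Check: A·(1, -2, 0) = (-4, 8, 0) = -4·(1, -2, 0).

-2, 0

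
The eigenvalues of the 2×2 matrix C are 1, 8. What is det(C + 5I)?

If C has eigenvalues 1, 8, then C + 5I has eigenvalues 6, 13.
det(C + 5I) = (6) · (13) = 78.

78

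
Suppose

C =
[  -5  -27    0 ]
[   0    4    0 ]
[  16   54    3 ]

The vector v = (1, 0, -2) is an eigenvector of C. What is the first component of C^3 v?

First find the eigenvalue: Cv = (-5, 0, 10) = -5·(1, 0, -2), so λ = -5.
Then C^3 v = λ^3·v = (-5)^3·(1, 0, -2) = -125·(1, 0, -2) = (-125, 0, 250).

-125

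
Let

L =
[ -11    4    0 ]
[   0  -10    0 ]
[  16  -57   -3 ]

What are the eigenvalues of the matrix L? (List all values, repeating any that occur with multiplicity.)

-11, -10, -3

The characteristic polynomial is p(λ) = det(λI - L).
Expanding the 3×3 determinant: p(λ) = λ^3 + 24λ^2 + 173λ + 330.
Rational-root test: λ = -3 gives p(-3) = 0.
Factor out (λ + 3): p(λ) = (λ + 3)·(λ^2 + 21λ + 110).
The quadratic factors as (λ + 11)·(λ + 10).
Eigenvalues: -11, -10, -3.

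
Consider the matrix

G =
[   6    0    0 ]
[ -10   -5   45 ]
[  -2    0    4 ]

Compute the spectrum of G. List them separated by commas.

The characteristic polynomial is p(r) = det(rI - G).
Cofactor expansion gives p(r) = r^3 - 5r^2 - 26r + 120.
Try r = 4: p(4) = 0, so 4 is a root.
Factor out (r - 4): p(r) = (r - 4)·(r^2 - r - 30).
The quadratic factors as (r + 5)·(r - 6).
Eigenvalues: -5, 4, 6.

-5, 4, 6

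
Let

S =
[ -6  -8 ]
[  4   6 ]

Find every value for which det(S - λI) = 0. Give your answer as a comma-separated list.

-2, 2

det(S - lambda·I) = (-6 - lambda)(6 - lambda) - (-8)·(4) = lambda^2 - 4.
This factors as (lambda + 2)·(lambda - 2) = 0.
Eigenvalues: -2, 2.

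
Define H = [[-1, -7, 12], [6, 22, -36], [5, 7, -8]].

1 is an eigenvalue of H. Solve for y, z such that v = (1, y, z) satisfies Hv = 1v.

-2, -1

We need (H - 1I)v = 0.
H - 1I = [[-2, -7, 12], [6, 21, -36], [5, 7, -9]].
Row 1: (-2)·1 + (-7)·y + (12)·z = 0
Row 2: (6)·1 + (21)·y + (-36)·z = 0
Row 3: (5)·1 + (7)·y + (-9)·z = 0
Solving gives y = -2, z = -1.
Check: H·(1, -2, -1) = (1, -2, -1) = 1·(1, -2, -1).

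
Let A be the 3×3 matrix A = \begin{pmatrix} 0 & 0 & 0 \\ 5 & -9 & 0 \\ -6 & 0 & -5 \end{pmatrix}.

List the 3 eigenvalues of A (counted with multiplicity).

A is lower triangular, so its eigenvalues are the diagonal entries.
Diagonal: 0, -9, -5.

-9, -5, 0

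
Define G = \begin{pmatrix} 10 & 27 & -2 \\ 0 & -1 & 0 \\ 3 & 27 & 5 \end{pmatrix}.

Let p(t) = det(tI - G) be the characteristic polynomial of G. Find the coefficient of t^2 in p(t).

-14

The coefficient of t^2 of det(tI - G) is −trace(G).
trace(G) = (10) + (-1) + (5) = 14, so the coefficient is -14.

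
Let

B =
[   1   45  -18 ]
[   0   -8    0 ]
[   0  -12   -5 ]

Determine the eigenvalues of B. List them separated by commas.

-8, -5, 1

Compute the characteristic polynomial p(r) = det(rI - B).
Cofactor expansion gives p(r) = r^3 + 12r^2 + 27r - 40.
Rational-root test: r = 1 gives p(1) = 0.
Factor out (r - 1): p(r) = (r - 1)·(r^2 + 13r + 40).
The quadratic factors as (r + 8)·(r + 5).
Eigenvalues: -8, -5, 1.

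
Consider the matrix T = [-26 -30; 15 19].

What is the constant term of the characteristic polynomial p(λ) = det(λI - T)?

-44

p(0) = det(0·I − T) = det(−T) = (−1)^2·det(T).
det(T) = -44, so p(0) = -44.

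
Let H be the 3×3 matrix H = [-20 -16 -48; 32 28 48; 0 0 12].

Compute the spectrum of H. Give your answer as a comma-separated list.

-4, 12, 12

Set up det(λI - H) = 0.
Cofactor expansion gives p(λ) = λ^3 - 20λ^2 + 48λ + 576.
Rational-root test: λ = 12 gives p(12) = 0.
Dividing by (λ - 12) leaves λ^2 - 8λ - 48.
The quadratic factors as (λ + 4)·(λ - 12).
Eigenvalues: -4, 12, 12.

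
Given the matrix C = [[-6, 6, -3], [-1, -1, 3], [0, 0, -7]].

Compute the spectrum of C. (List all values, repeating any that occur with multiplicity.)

-7, -4, -3

Compute the characteristic polynomial p(λ) = det(λI - C).
Expanding the 3×3 determinant: p(λ) = λ^3 + 14λ^2 + 61λ + 84.
Rational-root test: λ = -4 gives p(-4) = 0.
Factor out (λ + 4): p(λ) = (λ + 4)·(λ^2 + 10λ + 21).
The quadratic factors as (λ + 7)·(λ + 3).
Eigenvalues: -7, -4, -3.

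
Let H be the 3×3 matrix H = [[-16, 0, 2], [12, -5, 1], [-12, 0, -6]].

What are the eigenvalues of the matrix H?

-12, -10, -5

Compute the characteristic polynomial p(r) = det(rI - H).
Expanding the 3×3 determinant: p(r) = r^3 + 27r^2 + 230r + 600.
Since p(-5) = 0, r = -5 is a root.
Factor out (r + 5): p(r) = (r + 5)·(r^2 + 22r + 120).
The quadratic factors as (r + 12)·(r + 10).
Eigenvalues: -12, -10, -5.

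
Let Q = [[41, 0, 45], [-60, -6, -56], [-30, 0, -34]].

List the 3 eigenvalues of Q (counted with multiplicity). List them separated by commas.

The characteristic polynomial is p(r) = det(rI - Q).
Expanding the 3×3 determinant: p(r) = r^3 - r^2 - 86r - 264.
Since p(-6) = 0, r = -6 is a root.
Dividing by (r + 6) leaves r^2 - 7r - 44.
The quadratic factors as (r + 4)·(r - 11).
Eigenvalues: -6, -4, 11.

-6, -4, 11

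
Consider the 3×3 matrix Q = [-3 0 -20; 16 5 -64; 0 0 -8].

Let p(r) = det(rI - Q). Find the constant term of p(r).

p(r) = r^3 + 6r^2 - 31r - 120.
The constant term is -120.

-120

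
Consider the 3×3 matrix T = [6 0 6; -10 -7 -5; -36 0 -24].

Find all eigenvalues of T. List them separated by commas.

-12, -7, -6

Compute the characteristic polynomial p(s) = det(sI - T).
Expanding along the first row, p(s) = s^3 + 25s^2 + 198s + 504.
Try s = -6: p(-6) = 0, so -6 is a root.
Factor out (s + 6): p(s) = (s + 6)·(s^2 + 19s + 84).
The quadratic factors as (s + 12)·(s + 7).
Eigenvalues: -12, -7, -6.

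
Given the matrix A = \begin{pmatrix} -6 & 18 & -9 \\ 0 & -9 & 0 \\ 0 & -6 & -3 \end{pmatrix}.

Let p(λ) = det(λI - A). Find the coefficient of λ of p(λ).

p(λ) = λ^3 + 18λ^2 + 99λ + 162.
The coefficient of λ is 99.

99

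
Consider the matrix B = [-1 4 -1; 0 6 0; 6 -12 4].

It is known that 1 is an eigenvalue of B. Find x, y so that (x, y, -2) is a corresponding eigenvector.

1, 0

We need (B - 1I)v = 0.
B - 1I = [[-2, 4, -1], [0, 5, 0], [6, -12, 3]].
Row 1: (-2)·x + (4)·y + (-1)·-2 = 0
Row 2: (0)·x + (5)·y + (0)·-2 = 0
Row 3: (6)·x + (-12)·y + (3)·-2 = 0
Solving gives x = 1, y = 0.
Check: B·(1, 0, -2) = (1, 0, -2) = 1·(1, 0, -2).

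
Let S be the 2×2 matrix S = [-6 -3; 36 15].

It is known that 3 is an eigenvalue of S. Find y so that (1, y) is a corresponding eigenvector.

We need (S - 3I)v = 0.
S - 3I = [[-9, -3], [36, 12]].
Row 1: (-9)·1 + (-3)·y = 0
Row 2: (36)·1 + (12)·y = 0
Solving gives y = -3.
Check: S·(1, -3) = (3, -9) = 3·(1, -3).

-3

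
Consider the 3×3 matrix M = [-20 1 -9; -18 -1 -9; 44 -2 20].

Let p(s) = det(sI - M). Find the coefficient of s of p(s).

-4

p(s) = s^3 + s^2 - 4s - 4.
The coefficient of s is -4.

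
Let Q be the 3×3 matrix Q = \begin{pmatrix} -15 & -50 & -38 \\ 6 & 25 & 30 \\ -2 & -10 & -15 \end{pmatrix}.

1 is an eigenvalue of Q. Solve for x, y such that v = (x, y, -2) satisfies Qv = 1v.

-14, 6

We need (Q - 1I)v = 0.
Q - 1I = [[-16, -50, -38], [6, 24, 30], [-2, -10, -16]].
Row 1: (-16)·x + (-50)·y + (-38)·-2 = 0
Row 2: (6)·x + (24)·y + (30)·-2 = 0
Row 3: (-2)·x + (-10)·y + (-16)·-2 = 0
Solving gives x = -14, y = 6.
Check: Q·(-14, 6, -2) = (-14, 6, -2) = 1·(-14, 6, -2).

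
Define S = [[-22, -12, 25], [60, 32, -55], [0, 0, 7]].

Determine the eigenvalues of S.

Compute the characteristic polynomial p(λ) = det(λI - S).
Cofactor expansion gives p(λ) = λ^3 - 17λ^2 + 86λ - 112.
Since p(8) = 0, λ = 8 is a root.
Factor out (λ - 8): p(λ) = (λ - 8)·(λ^2 - 9λ + 14).
The quadratic factors as (λ - 2)·(λ - 7).
Eigenvalues: 2, 7, 8.

2, 7, 8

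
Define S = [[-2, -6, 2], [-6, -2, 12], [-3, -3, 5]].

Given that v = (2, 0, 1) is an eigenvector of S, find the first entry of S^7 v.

-2

First find the eigenvalue: Sv = (-2, 0, -1) = -1·(2, 0, 1), so λ = -1.
Then S^7 v = λ^7·v = (-1)^7·(2, 0, 1) = -1·(2, 0, 1) = (-2, 0, -1).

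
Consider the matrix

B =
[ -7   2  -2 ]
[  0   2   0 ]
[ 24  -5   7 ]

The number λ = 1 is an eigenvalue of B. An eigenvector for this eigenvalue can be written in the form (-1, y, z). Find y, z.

We need (B - 1I)v = 0.
B - 1I = [[-8, 2, -2], [0, 1, 0], [24, -5, 6]].
Row 1: (-8)·-1 + (2)·y + (-2)·z = 0
Row 2: (0)·-1 + (1)·y + (0)·z = 0
Row 3: (24)·-1 + (-5)·y + (6)·z = 0
Solving gives y = 0, z = 4.
Check: B·(-1, 0, 4) = (-1, 0, 4) = 1·(-1, 0, 4).

0, 4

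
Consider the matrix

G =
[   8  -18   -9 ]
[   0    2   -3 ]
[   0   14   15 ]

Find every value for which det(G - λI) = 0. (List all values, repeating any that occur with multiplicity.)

Set up det(λI - G) = 0.
Cofactor expansion gives p(λ) = λ^3 - 25λ^2 + 208λ - 576.
Since p(8) = 0, λ = 8 is a root.
Factor out (λ - 8): p(λ) = (λ - 8)·(λ^2 - 17λ + 72).
The quadratic factors as (λ - 8)·(λ - 9).
Eigenvalues: 8, 8, 9.

8, 8, 9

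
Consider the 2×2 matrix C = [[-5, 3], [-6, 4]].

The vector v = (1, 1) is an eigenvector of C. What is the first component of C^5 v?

-32

First find the eigenvalue: Cv = (-2, -2) = -2·(1, 1), so λ = -2.
Then C^5 v = λ^5·v = (-2)^5·(1, 1) = -32·(1, 1) = (-32, -32).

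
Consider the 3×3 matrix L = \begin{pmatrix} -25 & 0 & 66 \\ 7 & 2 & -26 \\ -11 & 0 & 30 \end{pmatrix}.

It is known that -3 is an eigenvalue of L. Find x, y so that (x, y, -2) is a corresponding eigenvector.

-6, -2

We need (L + 3I)v = 0.
L + 3I = [[-22, 0, 66], [7, 5, -26], [-11, 0, 33]].
Row 1: (-22)·x + (0)·y + (66)·-2 = 0
Row 2: (7)·x + (5)·y + (-26)·-2 = 0
Row 3: (-11)·x + (0)·y + (33)·-2 = 0
Solving gives x = -6, y = -2.
Check: L·(-6, -2, -2) = (18, 6, 6) = -3·(-6, -2, -2).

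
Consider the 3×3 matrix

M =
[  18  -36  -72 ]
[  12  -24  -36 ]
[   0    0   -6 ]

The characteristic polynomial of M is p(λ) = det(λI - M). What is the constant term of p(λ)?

p(λ) = λ^3 + 12λ^2 + 36λ.
The constant term is 0.

0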